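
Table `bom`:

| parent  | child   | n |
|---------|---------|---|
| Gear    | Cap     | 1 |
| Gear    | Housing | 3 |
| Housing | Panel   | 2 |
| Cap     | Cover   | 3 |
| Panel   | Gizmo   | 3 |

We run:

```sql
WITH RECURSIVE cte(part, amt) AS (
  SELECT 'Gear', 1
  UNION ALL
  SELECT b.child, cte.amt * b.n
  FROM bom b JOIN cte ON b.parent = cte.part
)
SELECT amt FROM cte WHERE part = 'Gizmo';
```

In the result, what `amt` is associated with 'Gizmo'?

18

Base: (Gear, amt=1).
Iteration 1: components of {Gear} -> Cap = 1*1 = 1, Housing = 1*3 = 3.
Iteration 2: components of {Cap,Housing} -> Cover = 1*3 = 3, Panel = 3*2 = 6.
Iteration 3: components of {Cover,Panel} -> Gizmo = 6*3 = 18.
Iteration 4: no further components; recursion stops.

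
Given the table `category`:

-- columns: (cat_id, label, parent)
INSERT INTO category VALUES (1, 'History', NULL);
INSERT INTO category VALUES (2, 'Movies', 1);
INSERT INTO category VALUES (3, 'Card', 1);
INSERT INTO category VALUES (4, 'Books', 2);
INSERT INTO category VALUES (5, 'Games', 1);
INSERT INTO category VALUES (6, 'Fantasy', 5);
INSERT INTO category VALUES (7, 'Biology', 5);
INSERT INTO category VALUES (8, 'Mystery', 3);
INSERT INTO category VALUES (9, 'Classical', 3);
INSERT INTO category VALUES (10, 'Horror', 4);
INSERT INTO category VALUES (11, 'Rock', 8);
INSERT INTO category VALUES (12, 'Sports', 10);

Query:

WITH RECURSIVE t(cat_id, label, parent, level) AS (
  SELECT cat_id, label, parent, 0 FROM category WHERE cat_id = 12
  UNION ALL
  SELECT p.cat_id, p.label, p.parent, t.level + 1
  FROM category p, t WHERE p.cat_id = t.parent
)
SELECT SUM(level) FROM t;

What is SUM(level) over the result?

10

Base: cat_id=12 (Sports), parent=10, level 0.
Iteration 1: join on cat_id=10 -> Horror (id 10, parent=4, level 1).
Iteration 2: join on cat_id=4 -> Books (id 4, parent=2, level 2).
Iteration 3: join on cat_id=2 -> Movies (id 2, parent=1, level 3).
Iteration 4: join on cat_id=1 -> History (id 1, parent=NULL, level 4).
Iteration 5: parent is NULL; no match; recursion stops.
SUM(level) = 0 + 1 + 2 + 3 + 4 = 10.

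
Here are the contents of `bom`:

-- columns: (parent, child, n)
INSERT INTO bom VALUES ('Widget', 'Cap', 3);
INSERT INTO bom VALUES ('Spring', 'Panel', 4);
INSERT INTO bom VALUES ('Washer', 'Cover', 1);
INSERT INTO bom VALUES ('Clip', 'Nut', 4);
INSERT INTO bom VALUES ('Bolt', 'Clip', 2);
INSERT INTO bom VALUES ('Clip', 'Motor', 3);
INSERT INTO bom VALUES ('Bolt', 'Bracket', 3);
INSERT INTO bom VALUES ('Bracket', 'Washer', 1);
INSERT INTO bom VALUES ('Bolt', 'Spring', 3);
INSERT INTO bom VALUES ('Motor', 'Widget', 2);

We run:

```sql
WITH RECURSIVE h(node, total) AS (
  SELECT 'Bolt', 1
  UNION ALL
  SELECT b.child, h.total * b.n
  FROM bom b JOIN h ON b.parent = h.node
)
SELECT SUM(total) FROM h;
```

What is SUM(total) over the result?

Base: (Bolt, total=1).
Iteration 1: components of {Bolt} -> Bracket = 1*3 = 3, Clip = 1*2 = 2, Spring = 1*3 = 3.
Iteration 2: components of {Bracket,Clip,Spring} -> Motor = 2*3 = 6, Nut = 2*4 = 8, Panel = 3*4 = 12, Washer = 3*1 = 3.
Iteration 3: components of {Motor,Nut,Panel,Washer} -> Cover = 3*1 = 3, Widget = 6*2 = 12.
Iteration 4: components of {Cover,Widget} -> Cap = 12*3 = 36.
Iteration 5: no further components; recursion stops.
SUM(total) = 1 + 3 + 2 + 3 + 12 + 6 + 8 + 3 + 12 + 3 + 36 = 89.

89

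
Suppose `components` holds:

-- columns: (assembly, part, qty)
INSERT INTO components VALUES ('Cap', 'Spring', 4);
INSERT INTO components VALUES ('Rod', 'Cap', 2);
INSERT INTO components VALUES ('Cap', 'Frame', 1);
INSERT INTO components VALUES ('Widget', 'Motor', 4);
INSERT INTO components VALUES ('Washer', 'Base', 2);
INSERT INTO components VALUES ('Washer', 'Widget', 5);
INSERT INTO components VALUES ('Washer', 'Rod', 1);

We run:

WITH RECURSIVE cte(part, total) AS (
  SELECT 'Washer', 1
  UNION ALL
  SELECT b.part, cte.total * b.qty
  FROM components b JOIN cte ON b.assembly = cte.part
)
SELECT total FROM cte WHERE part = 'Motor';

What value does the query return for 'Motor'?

20

Base: (Washer, total=1).
Iteration 1: components of {Washer} -> Base = 1*2 = 2, Rod = 1*1 = 1, Widget = 1*5 = 5.
Iteration 2: components of {Base,Rod,Widget} -> Cap = 1*2 = 2, Motor = 5*4 = 20.
Iteration 3: components of {Cap,Motor} -> Frame = 2*1 = 2, Spring = 2*4 = 8.
Iteration 4: no further components; recursion stops.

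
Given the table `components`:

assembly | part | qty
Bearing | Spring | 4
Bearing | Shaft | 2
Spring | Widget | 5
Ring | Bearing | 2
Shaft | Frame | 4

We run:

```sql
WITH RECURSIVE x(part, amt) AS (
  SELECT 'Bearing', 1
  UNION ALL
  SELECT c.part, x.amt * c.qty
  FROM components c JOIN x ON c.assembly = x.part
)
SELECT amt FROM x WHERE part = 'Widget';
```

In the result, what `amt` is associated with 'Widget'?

20

Base: (Bearing, amt=1).
Iteration 1: components of {Bearing} -> Shaft = 1*2 = 2, Spring = 1*4 = 4.
Iteration 2: components of {Shaft,Spring} -> Frame = 2*4 = 8, Widget = 4*5 = 20.
Iteration 3: no further components; recursion stops.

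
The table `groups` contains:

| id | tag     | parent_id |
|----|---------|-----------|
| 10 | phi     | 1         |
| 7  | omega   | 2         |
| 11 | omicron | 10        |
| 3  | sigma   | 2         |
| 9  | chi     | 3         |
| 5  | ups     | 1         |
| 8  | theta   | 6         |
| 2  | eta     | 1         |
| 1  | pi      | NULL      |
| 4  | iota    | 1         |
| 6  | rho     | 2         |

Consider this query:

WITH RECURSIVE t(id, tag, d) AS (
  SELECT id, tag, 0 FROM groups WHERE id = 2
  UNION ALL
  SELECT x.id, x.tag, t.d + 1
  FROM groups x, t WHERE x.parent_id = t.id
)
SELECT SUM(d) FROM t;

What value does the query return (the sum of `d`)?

7

Base: id=2 (eta) at d 0.
Iteration 1: rows with parent_id in {2} -> sigma (id 3, d 1), rho (id 6, d 1), omega (id 7, d 1).
Iteration 2: rows with parent_id in {3,6,7} -> theta (id 8, d 2), chi (id 9, d 2).
Iteration 3: no rows with parent_id in {8,9}; recursion stops.
SUM(d) = 0 + 1 + 1 + 1 + 2 + 2 = 7.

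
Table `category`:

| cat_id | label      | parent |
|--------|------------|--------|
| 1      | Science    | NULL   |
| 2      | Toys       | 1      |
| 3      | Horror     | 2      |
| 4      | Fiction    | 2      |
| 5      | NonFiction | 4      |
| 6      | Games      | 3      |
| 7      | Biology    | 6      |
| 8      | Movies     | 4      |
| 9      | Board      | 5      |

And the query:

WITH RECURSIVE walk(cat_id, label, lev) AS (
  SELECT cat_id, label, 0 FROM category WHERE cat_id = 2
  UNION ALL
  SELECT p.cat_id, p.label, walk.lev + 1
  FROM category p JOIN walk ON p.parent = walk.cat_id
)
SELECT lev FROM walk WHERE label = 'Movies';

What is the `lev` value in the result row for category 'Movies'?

Base: cat_id=2 (Toys) at lev 0.
Iteration 1: rows with parent in {2} -> Horror (id 3, lev 1), Fiction (id 4, lev 1).
Iteration 2: rows with parent in {3,4} -> NonFiction (id 5, lev 2), Games (id 6, lev 2), Movies (id 8, lev 2).
Iteration 3: rows with parent in {5,6,8} -> Biology (id 7, lev 3), Board (id 9, lev 3).
Iteration 4: no rows with parent in {7,9}; recursion stops.

2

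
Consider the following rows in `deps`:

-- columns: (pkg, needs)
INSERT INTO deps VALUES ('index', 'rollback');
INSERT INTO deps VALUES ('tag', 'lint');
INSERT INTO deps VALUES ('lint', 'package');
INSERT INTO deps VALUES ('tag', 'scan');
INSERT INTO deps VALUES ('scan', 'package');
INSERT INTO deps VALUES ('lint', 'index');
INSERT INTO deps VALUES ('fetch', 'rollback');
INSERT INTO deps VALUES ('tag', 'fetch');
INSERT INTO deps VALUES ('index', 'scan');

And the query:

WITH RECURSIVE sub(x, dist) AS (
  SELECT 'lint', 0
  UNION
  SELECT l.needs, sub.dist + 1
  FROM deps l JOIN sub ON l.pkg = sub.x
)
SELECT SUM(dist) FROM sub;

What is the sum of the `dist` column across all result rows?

Base: (lint, dist=0).
Iteration 1: edges from {lint} -> (index, dist=1), (package, dist=1).
Iteration 2: edges from {index,package} -> (rollback, dist=2), (scan, dist=2).
Iteration 3: edges from {rollback,scan} -> (package, dist=3).
Iteration 4: no outgoing edges from {package}; recursion stops.
SUM(dist) = 0 + 1 + 1 + 2 + 2 + 3 = 9.

9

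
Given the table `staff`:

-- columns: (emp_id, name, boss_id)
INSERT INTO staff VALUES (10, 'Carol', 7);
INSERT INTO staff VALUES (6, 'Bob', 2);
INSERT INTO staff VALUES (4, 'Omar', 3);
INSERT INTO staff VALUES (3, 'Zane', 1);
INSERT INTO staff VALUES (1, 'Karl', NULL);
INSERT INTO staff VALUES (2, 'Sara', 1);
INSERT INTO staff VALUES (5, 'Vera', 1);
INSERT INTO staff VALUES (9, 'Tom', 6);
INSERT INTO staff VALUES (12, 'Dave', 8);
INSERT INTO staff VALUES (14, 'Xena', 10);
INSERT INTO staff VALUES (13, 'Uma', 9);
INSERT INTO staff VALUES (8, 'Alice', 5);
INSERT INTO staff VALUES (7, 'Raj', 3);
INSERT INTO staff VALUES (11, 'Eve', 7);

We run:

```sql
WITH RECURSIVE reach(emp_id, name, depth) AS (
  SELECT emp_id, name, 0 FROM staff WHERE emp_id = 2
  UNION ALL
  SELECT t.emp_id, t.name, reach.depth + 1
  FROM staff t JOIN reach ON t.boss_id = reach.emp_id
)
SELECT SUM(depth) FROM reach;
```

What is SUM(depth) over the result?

Base: emp_id=2 (Sara) at depth 0.
Iteration 1: rows with boss_id in {2} -> Bob (id 6, depth 1).
Iteration 2: rows with boss_id in {6} -> Tom (id 9, depth 2).
Iteration 3: rows with boss_id in {9} -> Uma (id 13, depth 3).
Iteration 4: no rows with boss_id in {13}; recursion stops.
SUM(depth) = 0 + 1 + 2 + 3 = 6.

6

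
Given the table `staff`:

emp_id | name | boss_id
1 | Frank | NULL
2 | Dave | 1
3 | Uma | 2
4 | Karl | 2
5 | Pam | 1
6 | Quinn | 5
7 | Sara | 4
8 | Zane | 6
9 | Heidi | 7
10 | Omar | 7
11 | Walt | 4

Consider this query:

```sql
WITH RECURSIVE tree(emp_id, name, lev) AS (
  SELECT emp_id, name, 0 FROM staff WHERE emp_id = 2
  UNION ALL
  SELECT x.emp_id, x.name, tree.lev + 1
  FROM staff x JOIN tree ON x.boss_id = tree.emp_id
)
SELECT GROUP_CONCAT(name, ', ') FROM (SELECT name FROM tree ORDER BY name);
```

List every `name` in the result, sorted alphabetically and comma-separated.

Base: emp_id=2 (Dave) at lev 0.
Iteration 1: rows with boss_id in {2} -> Uma (id 3, lev 1), Karl (id 4, lev 1).
Iteration 2: rows with boss_id in {3,4} -> Sara (id 7, lev 2), Walt (id 11, lev 2).
Iteration 3: rows with boss_id in {7,11} -> Heidi (id 9, lev 3), Omar (id 10, lev 3).
Iteration 4: no rows with boss_id in {9,10}; recursion stops.

Dave, Heidi, Karl, Omar, Sara, Uma, Walt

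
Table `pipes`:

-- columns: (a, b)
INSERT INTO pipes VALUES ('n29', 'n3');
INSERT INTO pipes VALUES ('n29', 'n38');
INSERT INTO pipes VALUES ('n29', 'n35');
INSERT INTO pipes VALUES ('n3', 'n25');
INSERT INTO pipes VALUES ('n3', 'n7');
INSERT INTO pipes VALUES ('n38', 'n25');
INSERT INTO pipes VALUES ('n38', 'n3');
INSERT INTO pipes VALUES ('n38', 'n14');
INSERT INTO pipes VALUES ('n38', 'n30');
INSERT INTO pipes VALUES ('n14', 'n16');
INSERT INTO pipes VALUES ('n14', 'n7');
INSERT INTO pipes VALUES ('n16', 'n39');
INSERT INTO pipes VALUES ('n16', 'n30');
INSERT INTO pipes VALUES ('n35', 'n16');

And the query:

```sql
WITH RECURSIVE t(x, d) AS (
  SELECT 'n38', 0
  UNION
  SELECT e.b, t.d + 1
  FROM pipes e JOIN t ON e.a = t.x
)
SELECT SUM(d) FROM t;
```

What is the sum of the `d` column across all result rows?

Base: (n38, d=0).
Iteration 1: edges from {n38} -> (n14, d=1), (n25, d=1), (n3, d=1), (n30, d=1).
Iteration 2: edges from {n14,n25,n3,n30} -> (n16, d=2), (n25, d=2), (n7, d=2). [UNION drops 1 duplicate row(s)]
Iteration 3: edges from {n16,n25,n7} -> (n30, d=3), (n39, d=3).
Iteration 4: no outgoing edges from {n30,n39}; recursion stops.
SUM(d) = 0 + 1 + 1 + 1 + 1 + 2 + 2 + 2 + 3 + 3 = 16.

16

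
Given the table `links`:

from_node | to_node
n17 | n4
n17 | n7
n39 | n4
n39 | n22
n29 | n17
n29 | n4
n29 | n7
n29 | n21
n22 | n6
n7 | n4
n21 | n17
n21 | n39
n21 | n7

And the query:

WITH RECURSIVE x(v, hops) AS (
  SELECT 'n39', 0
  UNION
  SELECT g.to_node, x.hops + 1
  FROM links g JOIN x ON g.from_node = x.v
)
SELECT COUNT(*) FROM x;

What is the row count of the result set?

4

Base: (n39, hops=0).
Iteration 1: edges from {n39} -> (n22, hops=1), (n4, hops=1).
Iteration 2: edges from {n22,n4} -> (n6, hops=2).
Iteration 3: no outgoing edges from {n6}; recursion stops.
Total rows emitted: 4.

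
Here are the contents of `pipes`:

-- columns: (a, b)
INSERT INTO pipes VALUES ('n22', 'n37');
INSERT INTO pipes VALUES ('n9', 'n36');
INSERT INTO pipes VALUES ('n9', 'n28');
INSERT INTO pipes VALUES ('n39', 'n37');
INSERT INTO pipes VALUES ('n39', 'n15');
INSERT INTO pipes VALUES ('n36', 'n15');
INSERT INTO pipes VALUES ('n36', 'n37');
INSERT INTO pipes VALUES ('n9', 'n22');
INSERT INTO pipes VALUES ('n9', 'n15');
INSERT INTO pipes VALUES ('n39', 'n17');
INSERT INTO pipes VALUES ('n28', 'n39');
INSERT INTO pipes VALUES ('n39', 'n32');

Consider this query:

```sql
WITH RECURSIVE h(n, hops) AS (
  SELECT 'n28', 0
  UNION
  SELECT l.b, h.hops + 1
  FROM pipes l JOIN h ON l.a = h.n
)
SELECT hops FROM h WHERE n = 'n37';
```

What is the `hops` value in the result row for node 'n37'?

2

Base: (n28, hops=0).
Iteration 1: edges from {n28} -> (n39, hops=1).
Iteration 2: edges from {n39} -> (n15, hops=2), (n17, hops=2), (n32, hops=2), (n37, hops=2).
Iteration 3: no outgoing edges from {n15,n17,n32,n37}; recursion stops.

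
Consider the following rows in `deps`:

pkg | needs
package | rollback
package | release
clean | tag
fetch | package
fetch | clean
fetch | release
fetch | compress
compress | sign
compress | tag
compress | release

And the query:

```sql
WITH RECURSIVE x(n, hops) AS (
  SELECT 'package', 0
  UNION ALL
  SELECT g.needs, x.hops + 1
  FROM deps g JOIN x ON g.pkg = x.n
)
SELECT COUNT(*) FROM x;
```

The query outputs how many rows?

Base: (package, hops=0).
Iteration 1: edges from {package} -> (release, hops=1), (rollback, hops=1).
Iteration 2: no outgoing edges from {release,rollback}; recursion stops.
Total rows emitted: 3.

3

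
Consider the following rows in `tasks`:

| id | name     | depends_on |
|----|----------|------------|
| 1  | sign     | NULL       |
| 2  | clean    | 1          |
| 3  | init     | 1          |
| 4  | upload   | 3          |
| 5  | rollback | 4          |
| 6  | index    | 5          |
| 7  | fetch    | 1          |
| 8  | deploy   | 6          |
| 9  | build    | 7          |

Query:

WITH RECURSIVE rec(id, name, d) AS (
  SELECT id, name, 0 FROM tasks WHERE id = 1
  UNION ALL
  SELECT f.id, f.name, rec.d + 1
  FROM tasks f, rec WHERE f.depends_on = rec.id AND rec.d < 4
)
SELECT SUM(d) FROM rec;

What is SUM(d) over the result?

Base: id=1 (sign) at d 0.
Iteration 1: rows with depends_on in {1} -> clean (id 2, d 1), init (id 3, d 1), fetch (id 7, d 1).
Iteration 2: rows with depends_on in {2,3,7} -> upload (id 4, d 2), build (id 9, d 2).
Iteration 3: rows with depends_on in {4,9} -> rollback (id 5, d 3).
Iteration 4: rows with depends_on in {5} -> index (id 6, d 4).
Iteration 5: d < 4 fails for all current rows; recursion stops.
SUM(d) = 0 + 1 + 1 + 1 + 2 + 2 + 3 + 4 = 14.

14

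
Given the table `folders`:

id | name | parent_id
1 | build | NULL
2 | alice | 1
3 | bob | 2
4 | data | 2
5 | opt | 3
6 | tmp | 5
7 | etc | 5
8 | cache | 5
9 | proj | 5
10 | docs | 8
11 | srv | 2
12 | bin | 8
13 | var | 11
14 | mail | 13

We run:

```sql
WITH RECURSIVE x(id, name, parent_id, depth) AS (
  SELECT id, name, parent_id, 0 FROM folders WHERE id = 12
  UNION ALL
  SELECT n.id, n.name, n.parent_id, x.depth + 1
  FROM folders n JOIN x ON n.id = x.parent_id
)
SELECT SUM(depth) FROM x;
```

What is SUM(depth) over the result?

15

Base: id=12 (bin), parent_id=8, depth 0.
Iteration 1: join on id=8 -> cache (id 8, parent_id=5, depth 1).
Iteration 2: join on id=5 -> opt (id 5, parent_id=3, depth 2).
Iteration 3: join on id=3 -> bob (id 3, parent_id=2, depth 3).
Iteration 4: join on id=2 -> alice (id 2, parent_id=1, depth 4).
Iteration 5: join on id=1 -> build (id 1, parent_id=NULL, depth 5).
Iteration 6: parent_id is NULL; no match; recursion stops.
SUM(depth) = 0 + 1 + 2 + 3 + 4 + 5 = 15.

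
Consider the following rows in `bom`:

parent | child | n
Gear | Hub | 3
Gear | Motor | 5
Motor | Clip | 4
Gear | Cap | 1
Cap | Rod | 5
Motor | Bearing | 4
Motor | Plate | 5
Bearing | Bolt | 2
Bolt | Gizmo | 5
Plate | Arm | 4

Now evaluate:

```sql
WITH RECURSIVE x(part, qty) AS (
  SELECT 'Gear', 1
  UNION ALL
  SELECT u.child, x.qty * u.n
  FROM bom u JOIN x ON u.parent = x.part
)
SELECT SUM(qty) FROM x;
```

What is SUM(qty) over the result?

420

Base: (Gear, qty=1).
Iteration 1: components of {Gear} -> Cap = 1*1 = 1, Hub = 1*3 = 3, Motor = 1*5 = 5.
Iteration 2: components of {Cap,Hub,Motor} -> Bearing = 5*4 = 20, Clip = 5*4 = 20, Plate = 5*5 = 25, Rod = 1*5 = 5.
Iteration 3: components of {Bearing,Clip,Plate,Rod} -> Arm = 25*4 = 100, Bolt = 20*2 = 40.
Iteration 4: components of {Arm,Bolt} -> Gizmo = 40*5 = 200.
Iteration 5: no further components; recursion stops.
SUM(qty) = 1 + 3 + 5 + 1 + 20 + 20 + 25 + 5 + 40 + 100 + 200 = 420.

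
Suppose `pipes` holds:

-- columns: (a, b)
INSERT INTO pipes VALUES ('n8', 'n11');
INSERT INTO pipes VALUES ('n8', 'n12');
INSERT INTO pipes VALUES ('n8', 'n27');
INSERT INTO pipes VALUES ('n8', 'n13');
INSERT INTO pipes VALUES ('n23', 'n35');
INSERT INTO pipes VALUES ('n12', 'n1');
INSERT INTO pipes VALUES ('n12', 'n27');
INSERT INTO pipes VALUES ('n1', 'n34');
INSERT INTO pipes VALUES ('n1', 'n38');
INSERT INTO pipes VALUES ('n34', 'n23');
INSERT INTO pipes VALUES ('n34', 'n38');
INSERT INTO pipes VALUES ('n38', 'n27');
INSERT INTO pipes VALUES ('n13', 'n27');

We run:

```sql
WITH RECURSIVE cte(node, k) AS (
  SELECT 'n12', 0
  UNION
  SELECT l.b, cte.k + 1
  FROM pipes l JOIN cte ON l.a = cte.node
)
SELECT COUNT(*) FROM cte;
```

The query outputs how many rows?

Base: (n12, k=0).
Iteration 1: edges from {n12} -> (n1, k=1), (n27, k=1).
Iteration 2: edges from {n1,n27} -> (n34, k=2), (n38, k=2).
Iteration 3: edges from {n34,n38} -> (n23, k=3), (n27, k=3), (n38, k=3).
Iteration 4: edges from {n23,n27,n38} -> (n27, k=4), (n35, k=4).
Iteration 5: no outgoing edges from {n27,n35}; recursion stops.
Total rows emitted: 10.

10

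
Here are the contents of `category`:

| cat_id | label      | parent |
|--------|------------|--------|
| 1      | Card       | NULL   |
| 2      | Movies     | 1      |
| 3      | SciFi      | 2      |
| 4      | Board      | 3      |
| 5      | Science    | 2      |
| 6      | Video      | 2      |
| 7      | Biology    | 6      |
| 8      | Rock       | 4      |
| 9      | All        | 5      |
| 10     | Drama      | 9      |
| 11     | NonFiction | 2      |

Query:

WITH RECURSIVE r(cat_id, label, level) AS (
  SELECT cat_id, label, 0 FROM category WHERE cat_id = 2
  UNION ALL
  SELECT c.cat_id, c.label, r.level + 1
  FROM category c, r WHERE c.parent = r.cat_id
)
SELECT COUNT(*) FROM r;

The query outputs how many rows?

Base: cat_id=2 (Movies) at level 0.
Iteration 1: rows with parent in {2} -> SciFi (id 3, level 1), Science (id 5, level 1), Video (id 6, level 1), NonFiction (id 11, level 1).
Iteration 2: rows with parent in {3,5,6,11} -> Board (id 4, level 2), Biology (id 7, level 2), All (id 9, level 2).
Iteration 3: rows with parent in {4,7,9} -> Rock (id 8, level 3), Drama (id 10, level 3).
Iteration 4: no rows with parent in {8,10}; recursion stops.
Total rows emitted: 10.

10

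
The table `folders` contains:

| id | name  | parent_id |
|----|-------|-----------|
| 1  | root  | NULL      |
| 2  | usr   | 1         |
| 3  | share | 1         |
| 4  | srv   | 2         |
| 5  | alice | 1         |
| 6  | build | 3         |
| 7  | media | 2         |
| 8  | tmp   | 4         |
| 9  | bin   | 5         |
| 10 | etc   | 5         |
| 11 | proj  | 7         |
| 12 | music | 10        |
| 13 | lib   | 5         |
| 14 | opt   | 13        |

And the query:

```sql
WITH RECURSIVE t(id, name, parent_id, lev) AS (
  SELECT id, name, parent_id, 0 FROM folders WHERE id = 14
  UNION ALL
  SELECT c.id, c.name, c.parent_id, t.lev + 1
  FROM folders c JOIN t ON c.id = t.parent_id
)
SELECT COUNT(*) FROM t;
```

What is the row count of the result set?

Base: id=14 (opt), parent_id=13, lev 0.
Iteration 1: join on id=13 -> lib (id 13, parent_id=5, lev 1).
Iteration 2: join on id=5 -> alice (id 5, parent_id=1, lev 2).
Iteration 3: join on id=1 -> root (id 1, parent_id=NULL, lev 3).
Iteration 4: parent_id is NULL; no match; recursion stops.
Total rows emitted: 4.

4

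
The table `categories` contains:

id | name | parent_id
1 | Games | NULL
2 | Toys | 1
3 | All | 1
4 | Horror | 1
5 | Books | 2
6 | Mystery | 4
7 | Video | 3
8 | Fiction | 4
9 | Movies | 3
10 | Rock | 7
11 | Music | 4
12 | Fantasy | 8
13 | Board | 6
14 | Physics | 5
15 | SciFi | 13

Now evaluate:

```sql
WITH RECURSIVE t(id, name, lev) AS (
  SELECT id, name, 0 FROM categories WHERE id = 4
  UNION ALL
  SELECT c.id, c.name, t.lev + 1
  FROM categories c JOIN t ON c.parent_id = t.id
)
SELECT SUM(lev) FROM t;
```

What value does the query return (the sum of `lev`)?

10

Base: id=4 (Horror) at lev 0.
Iteration 1: rows with parent_id in {4} -> Mystery (id 6, lev 1), Fiction (id 8, lev 1), Music (id 11, lev 1).
Iteration 2: rows with parent_id in {6,8,11} -> Fantasy (id 12, lev 2), Board (id 13, lev 2).
Iteration 3: rows with parent_id in {12,13} -> SciFi (id 15, lev 3).
Iteration 4: no rows with parent_id in {15}; recursion stops.
SUM(lev) = 0 + 1 + 1 + 1 + 2 + 2 + 3 = 10.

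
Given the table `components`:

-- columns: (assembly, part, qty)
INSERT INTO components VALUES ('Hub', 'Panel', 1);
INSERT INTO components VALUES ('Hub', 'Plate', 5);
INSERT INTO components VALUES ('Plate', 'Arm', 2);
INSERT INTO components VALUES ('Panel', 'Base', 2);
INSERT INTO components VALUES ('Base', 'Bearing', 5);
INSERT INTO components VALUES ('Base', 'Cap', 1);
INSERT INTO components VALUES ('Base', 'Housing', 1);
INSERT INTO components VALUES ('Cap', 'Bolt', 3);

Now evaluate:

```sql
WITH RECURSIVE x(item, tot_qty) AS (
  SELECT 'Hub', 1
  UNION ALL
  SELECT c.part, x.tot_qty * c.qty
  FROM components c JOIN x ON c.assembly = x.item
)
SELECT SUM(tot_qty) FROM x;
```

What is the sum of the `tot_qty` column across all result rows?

Base: (Hub, tot_qty=1).
Iteration 1: components of {Hub} -> Panel = 1*1 = 1, Plate = 1*5 = 5.
Iteration 2: components of {Panel,Plate} -> Arm = 5*2 = 10, Base = 1*2 = 2.
Iteration 3: components of {Arm,Base} -> Bearing = 2*5 = 10, Cap = 2*1 = 2, Housing = 2*1 = 2.
Iteration 4: components of {Bearing,Cap,Housing} -> Bolt = 2*3 = 6.
Iteration 5: no further components; recursion stops.
SUM(tot_qty) = 1 + 1 + 5 + 2 + 10 + 10 + 2 + 2 + 6 = 39.

39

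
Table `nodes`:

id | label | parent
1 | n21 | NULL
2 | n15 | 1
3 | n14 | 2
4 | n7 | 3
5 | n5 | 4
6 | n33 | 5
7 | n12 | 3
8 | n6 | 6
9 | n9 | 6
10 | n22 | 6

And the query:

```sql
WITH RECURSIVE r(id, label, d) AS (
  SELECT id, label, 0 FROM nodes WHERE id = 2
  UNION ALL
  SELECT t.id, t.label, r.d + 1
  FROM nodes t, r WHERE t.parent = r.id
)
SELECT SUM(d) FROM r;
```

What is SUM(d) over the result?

27

Base: id=2 (n15) at d 0.
Iteration 1: rows with parent in {2} -> n14 (id 3, d 1).
Iteration 2: rows with parent in {3} -> n7 (id 4, d 2), n12 (id 7, d 2).
Iteration 3: rows with parent in {4,7} -> n5 (id 5, d 3).
Iteration 4: rows with parent in {5} -> n33 (id 6, d 4).
Iteration 5: rows with parent in {6} -> n6 (id 8, d 5), n9 (id 9, d 5), n22 (id 10, d 5).
Iteration 6: no rows with parent in {8,9,10}; recursion stops.
SUM(d) = 0 + 1 + 2 + 2 + 3 + 4 + 5 + 5 + 5 = 27.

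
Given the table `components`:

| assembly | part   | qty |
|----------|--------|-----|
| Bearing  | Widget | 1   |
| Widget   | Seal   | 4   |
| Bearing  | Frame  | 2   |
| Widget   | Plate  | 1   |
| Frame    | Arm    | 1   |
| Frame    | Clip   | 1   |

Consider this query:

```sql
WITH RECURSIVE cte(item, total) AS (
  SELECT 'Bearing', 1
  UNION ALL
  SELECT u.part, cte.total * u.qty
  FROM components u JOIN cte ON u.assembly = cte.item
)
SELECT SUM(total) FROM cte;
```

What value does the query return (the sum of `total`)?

13

Base: (Bearing, total=1).
Iteration 1: components of {Bearing} -> Frame = 1*2 = 2, Widget = 1*1 = 1.
Iteration 2: components of {Frame,Widget} -> Arm = 2*1 = 2, Clip = 2*1 = 2, Plate = 1*1 = 1, Seal = 1*4 = 4.
Iteration 3: no further components; recursion stops.
SUM(total) = 1 + 1 + 2 + 4 + 1 + 2 + 2 = 13.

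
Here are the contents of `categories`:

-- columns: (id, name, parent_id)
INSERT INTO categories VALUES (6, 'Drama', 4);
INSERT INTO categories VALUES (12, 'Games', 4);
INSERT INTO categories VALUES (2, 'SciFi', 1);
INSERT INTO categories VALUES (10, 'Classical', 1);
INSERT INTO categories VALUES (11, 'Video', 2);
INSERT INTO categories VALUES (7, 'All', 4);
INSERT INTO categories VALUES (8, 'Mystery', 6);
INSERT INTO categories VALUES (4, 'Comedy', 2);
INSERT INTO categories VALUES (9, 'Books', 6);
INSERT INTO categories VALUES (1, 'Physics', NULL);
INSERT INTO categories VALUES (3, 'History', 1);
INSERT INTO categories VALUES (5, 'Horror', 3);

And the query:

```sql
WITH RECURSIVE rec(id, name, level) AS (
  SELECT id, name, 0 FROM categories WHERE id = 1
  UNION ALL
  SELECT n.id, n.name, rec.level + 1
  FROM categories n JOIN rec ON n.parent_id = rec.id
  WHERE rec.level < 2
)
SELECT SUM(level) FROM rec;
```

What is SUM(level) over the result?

Base: id=1 (Physics) at level 0.
Iteration 1: rows with parent_id in {1} -> SciFi (id 2, level 1), History (id 3, level 1), Classical (id 10, level 1).
Iteration 2: rows with parent_id in {2,3,10} -> Comedy (id 4, level 2), Horror (id 5, level 2), Video (id 11, level 2).
Iteration 3: level < 2 fails for all current rows; recursion stops.
SUM(level) = 0 + 1 + 1 + 1 + 2 + 2 + 2 = 9.

9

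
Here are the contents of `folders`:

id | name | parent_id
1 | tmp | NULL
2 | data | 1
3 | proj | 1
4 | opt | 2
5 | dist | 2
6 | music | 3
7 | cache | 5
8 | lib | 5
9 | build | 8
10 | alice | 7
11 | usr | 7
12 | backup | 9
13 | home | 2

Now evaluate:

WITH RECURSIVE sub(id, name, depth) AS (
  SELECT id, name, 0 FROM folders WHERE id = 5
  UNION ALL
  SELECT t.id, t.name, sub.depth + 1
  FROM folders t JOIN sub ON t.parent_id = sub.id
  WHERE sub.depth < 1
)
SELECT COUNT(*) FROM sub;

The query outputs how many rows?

Base: id=5 (dist) at depth 0.
Iteration 1: rows with parent_id in {5} -> cache (id 7, depth 1), lib (id 8, depth 1).
Iteration 2: depth < 1 fails for all current rows; recursion stops.
Total rows emitted: 3.

3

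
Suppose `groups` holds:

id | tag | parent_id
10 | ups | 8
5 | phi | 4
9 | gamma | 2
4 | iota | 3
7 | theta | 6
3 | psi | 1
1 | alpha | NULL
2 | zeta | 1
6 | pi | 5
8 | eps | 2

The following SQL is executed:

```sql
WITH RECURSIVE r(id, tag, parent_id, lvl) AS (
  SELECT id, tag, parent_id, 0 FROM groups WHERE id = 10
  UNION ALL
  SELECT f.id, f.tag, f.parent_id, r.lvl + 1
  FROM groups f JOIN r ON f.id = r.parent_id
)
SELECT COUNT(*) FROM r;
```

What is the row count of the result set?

Base: id=10 (ups), parent_id=8, lvl 0.
Iteration 1: join on id=8 -> eps (id 8, parent_id=2, lvl 1).
Iteration 2: join on id=2 -> zeta (id 2, parent_id=1, lvl 2).
Iteration 3: join on id=1 -> alpha (id 1, parent_id=NULL, lvl 3).
Iteration 4: parent_id is NULL; no match; recursion stops.
Total rows emitted: 4.

4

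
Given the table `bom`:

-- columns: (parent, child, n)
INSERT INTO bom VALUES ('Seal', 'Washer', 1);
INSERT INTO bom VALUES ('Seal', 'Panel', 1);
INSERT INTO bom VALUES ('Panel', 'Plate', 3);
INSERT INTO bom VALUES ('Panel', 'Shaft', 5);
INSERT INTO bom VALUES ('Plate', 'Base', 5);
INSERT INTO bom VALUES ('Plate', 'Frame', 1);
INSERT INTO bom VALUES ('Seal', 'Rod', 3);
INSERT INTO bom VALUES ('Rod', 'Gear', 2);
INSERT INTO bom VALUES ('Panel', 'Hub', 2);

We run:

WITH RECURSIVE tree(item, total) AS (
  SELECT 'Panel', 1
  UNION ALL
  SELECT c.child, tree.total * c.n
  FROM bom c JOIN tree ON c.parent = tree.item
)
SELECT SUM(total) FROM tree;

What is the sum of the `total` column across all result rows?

Base: (Panel, total=1).
Iteration 1: components of {Panel} -> Hub = 1*2 = 2, Plate = 1*3 = 3, Shaft = 1*5 = 5.
Iteration 2: components of {Hub,Plate,Shaft} -> Base = 3*5 = 15, Frame = 3*1 = 3.
Iteration 3: no further components; recursion stops.
SUM(total) = 1 + 3 + 5 + 2 + 15 + 3 = 29.

29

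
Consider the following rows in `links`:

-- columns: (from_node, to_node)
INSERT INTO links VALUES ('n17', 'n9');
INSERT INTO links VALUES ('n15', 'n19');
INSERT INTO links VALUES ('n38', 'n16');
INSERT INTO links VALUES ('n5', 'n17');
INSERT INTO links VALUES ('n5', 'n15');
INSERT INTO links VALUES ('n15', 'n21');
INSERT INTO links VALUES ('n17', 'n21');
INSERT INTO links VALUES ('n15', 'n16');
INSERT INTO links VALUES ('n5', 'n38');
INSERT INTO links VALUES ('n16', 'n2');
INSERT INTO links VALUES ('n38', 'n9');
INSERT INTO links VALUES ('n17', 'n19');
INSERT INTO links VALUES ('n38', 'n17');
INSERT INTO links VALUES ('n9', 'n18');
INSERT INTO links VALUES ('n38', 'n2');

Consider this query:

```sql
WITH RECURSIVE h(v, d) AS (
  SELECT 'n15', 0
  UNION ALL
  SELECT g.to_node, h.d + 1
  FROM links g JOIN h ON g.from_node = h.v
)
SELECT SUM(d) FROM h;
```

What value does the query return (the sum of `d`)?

Base: (n15, d=0).
Iteration 1: edges from {n15} -> (n16, d=1), (n19, d=1), (n21, d=1).
Iteration 2: edges from {n16,n19,n21} -> (n2, d=2).
Iteration 3: no outgoing edges from {n2}; recursion stops.
SUM(d) = 0 + 1 + 1 + 1 + 2 = 5.

5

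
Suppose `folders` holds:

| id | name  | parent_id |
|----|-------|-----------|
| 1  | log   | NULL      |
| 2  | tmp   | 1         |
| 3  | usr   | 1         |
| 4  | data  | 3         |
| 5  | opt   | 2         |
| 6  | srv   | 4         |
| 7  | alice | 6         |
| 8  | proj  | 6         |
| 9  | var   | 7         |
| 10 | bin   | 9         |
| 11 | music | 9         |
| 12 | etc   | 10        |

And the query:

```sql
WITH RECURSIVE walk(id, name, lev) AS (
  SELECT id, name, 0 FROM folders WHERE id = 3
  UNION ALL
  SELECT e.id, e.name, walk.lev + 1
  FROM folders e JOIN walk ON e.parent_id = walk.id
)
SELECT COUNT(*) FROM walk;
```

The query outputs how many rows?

Base: id=3 (usr) at lev 0.
Iteration 1: rows with parent_id in {3} -> data (id 4, lev 1).
Iteration 2: rows with parent_id in {4} -> srv (id 6, lev 2).
Iteration 3: rows with parent_id in {6} -> alice (id 7, lev 3), proj (id 8, lev 3).
Iteration 4: rows with parent_id in {7,8} -> var (id 9, lev 4).
Iteration 5: rows with parent_id in {9} -> bin (id 10, lev 5), music (id 11, lev 5).
Iteration 6: rows with parent_id in {10,11} -> etc (id 12, lev 6).
Iteration 7: no rows with parent_id in {12}; recursion stops.
Total rows emitted: 9.

9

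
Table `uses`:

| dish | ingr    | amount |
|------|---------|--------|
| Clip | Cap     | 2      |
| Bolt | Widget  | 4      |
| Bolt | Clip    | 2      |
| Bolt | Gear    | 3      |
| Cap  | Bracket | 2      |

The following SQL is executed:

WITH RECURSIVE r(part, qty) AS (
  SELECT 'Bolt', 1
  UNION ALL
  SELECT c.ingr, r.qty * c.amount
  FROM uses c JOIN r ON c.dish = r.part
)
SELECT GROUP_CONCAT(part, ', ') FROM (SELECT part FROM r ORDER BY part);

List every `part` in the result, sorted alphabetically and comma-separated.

Bolt, Bracket, Cap, Clip, Gear, Widget

Base: (Bolt, qty=1).
Iteration 1: components of {Bolt} -> Clip = 1*2 = 2, Gear = 1*3 = 3, Widget = 1*4 = 4.
Iteration 2: components of {Clip,Gear,Widget} -> Cap = 2*2 = 4.
Iteration 3: components of {Cap} -> Bracket = 4*2 = 8.
Iteration 4: no further components; recursion stops.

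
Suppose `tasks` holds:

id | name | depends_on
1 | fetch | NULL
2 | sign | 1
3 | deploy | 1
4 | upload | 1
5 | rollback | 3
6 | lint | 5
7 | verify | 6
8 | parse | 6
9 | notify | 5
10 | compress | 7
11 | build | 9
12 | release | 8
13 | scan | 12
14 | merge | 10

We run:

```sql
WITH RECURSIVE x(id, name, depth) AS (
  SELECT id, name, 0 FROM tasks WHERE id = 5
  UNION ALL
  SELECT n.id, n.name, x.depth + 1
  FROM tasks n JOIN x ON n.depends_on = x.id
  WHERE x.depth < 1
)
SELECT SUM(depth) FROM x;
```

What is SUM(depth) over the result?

Base: id=5 (rollback) at depth 0.
Iteration 1: rows with depends_on in {5} -> lint (id 6, depth 1), notify (id 9, depth 1).
Iteration 2: depth < 1 fails for all current rows; recursion stops.
SUM(depth) = 0 + 1 + 1 = 2.

2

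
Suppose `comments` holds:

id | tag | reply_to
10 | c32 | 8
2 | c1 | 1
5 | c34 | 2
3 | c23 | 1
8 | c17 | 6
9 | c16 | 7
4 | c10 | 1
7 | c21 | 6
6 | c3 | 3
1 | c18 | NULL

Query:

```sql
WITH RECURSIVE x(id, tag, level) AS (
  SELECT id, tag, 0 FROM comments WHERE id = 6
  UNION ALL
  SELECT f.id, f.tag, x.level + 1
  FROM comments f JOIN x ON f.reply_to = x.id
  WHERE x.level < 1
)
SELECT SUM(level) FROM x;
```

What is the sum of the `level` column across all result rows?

2

Base: id=6 (c3) at level 0.
Iteration 1: rows with reply_to in {6} -> c21 (id 7, level 1), c17 (id 8, level 1).
Iteration 2: level < 1 fails for all current rows; recursion stops.
SUM(level) = 0 + 1 + 1 = 2.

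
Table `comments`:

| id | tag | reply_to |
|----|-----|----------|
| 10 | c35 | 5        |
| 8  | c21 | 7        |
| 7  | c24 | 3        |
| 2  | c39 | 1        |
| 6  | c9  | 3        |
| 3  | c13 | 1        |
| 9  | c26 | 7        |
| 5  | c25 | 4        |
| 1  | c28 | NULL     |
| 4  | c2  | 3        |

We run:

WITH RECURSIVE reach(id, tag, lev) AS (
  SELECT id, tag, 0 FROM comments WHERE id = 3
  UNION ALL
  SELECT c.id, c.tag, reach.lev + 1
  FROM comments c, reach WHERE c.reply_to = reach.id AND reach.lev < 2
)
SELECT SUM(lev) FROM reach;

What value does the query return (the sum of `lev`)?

9

Base: id=3 (c13) at lev 0.
Iteration 1: rows with reply_to in {3} -> c2 (id 4, lev 1), c9 (id 6, lev 1), c24 (id 7, lev 1).
Iteration 2: rows with reply_to in {4,6,7} -> c25 (id 5, lev 2), c21 (id 8, lev 2), c26 (id 9, lev 2).
Iteration 3: lev < 2 fails for all current rows; recursion stops.
SUM(lev) = 0 + 1 + 1 + 1 + 2 + 2 + 2 = 9.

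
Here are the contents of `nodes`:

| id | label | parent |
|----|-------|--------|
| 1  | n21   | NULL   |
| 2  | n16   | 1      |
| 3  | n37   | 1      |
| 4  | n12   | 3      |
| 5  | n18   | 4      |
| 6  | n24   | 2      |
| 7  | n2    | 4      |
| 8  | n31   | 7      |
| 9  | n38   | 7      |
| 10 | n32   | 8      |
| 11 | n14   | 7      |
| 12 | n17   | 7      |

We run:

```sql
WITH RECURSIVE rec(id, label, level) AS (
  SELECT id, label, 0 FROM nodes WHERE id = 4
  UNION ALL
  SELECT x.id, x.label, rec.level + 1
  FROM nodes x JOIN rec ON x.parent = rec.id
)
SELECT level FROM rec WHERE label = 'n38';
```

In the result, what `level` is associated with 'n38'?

2

Base: id=4 (n12) at level 0.
Iteration 1: rows with parent in {4} -> n18 (id 5, level 1), n2 (id 7, level 1).
Iteration 2: rows with parent in {5,7} -> n31 (id 8, level 2), n38 (id 9, level 2), n14 (id 11, level 2), n17 (id 12, level 2).
Iteration 3: rows with parent in {8,9,11,12} -> n32 (id 10, level 3).
Iteration 4: no rows with parent in {10}; recursion stops.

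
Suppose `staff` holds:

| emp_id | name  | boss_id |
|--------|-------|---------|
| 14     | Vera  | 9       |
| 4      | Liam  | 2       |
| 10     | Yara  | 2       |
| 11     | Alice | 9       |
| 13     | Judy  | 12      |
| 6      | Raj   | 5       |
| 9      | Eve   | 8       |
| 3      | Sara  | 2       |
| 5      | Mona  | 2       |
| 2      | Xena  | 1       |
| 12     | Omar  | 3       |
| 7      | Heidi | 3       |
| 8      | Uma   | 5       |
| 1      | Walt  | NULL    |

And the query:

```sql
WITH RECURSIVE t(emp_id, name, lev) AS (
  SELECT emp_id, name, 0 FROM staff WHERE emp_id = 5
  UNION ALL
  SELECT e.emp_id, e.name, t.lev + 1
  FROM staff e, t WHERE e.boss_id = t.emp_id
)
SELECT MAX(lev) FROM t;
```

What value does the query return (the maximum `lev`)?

3

Base: emp_id=5 (Mona) at lev 0.
Iteration 1: rows with boss_id in {5} -> Raj (id 6, lev 1), Uma (id 8, lev 1).
Iteration 2: rows with boss_id in {6,8} -> Eve (id 9, lev 2).
Iteration 3: rows with boss_id in {9} -> Alice (id 11, lev 3), Vera (id 14, lev 3).
Iteration 4: no rows with boss_id in {11,14}; recursion stops.
lev values: 0, 1, 1, 2, 3, 3; the maximum is 3.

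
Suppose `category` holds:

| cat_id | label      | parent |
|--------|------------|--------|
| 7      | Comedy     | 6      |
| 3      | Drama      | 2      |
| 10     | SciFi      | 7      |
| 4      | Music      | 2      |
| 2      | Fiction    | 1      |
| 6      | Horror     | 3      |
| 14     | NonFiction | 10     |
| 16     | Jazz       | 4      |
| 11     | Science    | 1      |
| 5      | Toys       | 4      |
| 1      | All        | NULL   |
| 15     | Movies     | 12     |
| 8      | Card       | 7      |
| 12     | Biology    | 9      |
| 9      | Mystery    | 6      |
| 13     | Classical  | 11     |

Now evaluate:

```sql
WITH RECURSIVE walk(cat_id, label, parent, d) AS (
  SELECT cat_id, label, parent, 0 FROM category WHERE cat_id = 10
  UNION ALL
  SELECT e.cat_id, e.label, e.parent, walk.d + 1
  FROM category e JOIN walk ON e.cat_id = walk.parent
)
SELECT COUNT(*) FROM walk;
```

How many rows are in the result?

Base: cat_id=10 (SciFi), parent=7, d 0.
Iteration 1: join on cat_id=7 -> Comedy (id 7, parent=6, d 1).
Iteration 2: join on cat_id=6 -> Horror (id 6, parent=3, d 2).
Iteration 3: join on cat_id=3 -> Drama (id 3, parent=2, d 3).
Iteration 4: join on cat_id=2 -> Fiction (id 2, parent=1, d 4).
Iteration 5: join on cat_id=1 -> All (id 1, parent=NULL, d 5).
Iteration 6: parent is NULL; no match; recursion stops.
Total rows emitted: 6.

6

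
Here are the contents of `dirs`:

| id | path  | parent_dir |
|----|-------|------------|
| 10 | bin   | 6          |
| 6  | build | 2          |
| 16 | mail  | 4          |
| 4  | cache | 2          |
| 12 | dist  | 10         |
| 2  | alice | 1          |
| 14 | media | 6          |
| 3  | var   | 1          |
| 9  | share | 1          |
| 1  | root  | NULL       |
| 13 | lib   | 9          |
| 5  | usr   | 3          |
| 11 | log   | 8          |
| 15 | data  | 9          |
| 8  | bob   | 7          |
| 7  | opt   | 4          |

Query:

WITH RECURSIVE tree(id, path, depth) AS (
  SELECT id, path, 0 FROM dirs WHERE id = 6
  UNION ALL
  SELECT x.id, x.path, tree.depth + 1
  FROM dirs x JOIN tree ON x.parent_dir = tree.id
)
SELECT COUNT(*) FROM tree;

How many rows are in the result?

Base: id=6 (build) at depth 0.
Iteration 1: rows with parent_dir in {6} -> bin (id 10, depth 1), media (id 14, depth 1).
Iteration 2: rows with parent_dir in {10,14} -> dist (id 12, depth 2).
Iteration 3: no rows with parent_dir in {12}; recursion stops.
Total rows emitted: 4.

4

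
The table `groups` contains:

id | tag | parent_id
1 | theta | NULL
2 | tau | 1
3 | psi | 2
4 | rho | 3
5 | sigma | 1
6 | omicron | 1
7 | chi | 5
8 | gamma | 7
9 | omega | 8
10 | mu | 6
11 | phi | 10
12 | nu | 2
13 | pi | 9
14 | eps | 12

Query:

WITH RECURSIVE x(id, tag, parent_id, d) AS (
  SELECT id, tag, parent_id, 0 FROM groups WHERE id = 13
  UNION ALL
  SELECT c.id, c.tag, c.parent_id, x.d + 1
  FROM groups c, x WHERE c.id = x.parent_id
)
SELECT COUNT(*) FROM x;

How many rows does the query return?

6

Base: id=13 (pi), parent_id=9, d 0.
Iteration 1: join on id=9 -> omega (id 9, parent_id=8, d 1).
Iteration 2: join on id=8 -> gamma (id 8, parent_id=7, d 2).
Iteration 3: join on id=7 -> chi (id 7, parent_id=5, d 3).
Iteration 4: join on id=5 -> sigma (id 5, parent_id=1, d 4).
Iteration 5: join on id=1 -> theta (id 1, parent_id=NULL, d 5).
Iteration 6: parent_id is NULL; no match; recursion stops.
Total rows emitted: 6.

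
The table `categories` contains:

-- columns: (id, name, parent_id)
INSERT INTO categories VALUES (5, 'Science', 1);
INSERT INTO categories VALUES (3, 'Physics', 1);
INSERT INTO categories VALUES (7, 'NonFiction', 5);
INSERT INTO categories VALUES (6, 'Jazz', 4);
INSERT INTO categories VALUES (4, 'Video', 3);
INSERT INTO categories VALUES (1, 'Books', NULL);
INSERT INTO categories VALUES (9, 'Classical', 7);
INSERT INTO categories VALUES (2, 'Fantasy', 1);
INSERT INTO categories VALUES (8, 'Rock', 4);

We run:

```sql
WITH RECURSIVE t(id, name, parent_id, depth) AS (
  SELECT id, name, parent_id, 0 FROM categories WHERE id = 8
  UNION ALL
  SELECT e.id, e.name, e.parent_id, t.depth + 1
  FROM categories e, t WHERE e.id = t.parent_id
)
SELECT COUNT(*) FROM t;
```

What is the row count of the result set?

4

Base: id=8 (Rock), parent_id=4, depth 0.
Iteration 1: join on id=4 -> Video (id 4, parent_id=3, depth 1).
Iteration 2: join on id=3 -> Physics (id 3, parent_id=1, depth 2).
Iteration 3: join on id=1 -> Books (id 1, parent_id=NULL, depth 3).
Iteration 4: parent_id is NULL; no match; recursion stops.
Total rows emitted: 4.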